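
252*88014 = 22179528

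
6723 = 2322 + 4401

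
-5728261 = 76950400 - 82678661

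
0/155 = 0= 0.00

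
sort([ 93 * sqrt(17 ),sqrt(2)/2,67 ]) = [ sqrt(2)/2,67, 93 * sqrt( 17) ] 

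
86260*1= 86260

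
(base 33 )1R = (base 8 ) 74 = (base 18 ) 36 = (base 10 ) 60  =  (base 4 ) 330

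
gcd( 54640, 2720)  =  80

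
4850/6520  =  485/652  =  0.74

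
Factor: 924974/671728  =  2^(- 3) *109^1 * 4243^1 * 41983^( - 1) = 462487/335864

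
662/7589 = 662/7589 =0.09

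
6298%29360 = 6298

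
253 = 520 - 267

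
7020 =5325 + 1695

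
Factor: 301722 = 2^1*3^1*50287^1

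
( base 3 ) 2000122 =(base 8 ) 2703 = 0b10111000011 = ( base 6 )10455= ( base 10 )1475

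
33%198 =33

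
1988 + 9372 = 11360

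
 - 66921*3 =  - 200763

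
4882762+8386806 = 13269568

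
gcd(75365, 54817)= 1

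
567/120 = 189/40  =  4.72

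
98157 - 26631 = 71526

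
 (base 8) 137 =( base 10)95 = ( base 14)6b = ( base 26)3h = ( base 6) 235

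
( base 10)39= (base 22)1h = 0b100111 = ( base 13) 30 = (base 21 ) 1i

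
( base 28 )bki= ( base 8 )21762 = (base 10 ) 9202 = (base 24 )FNA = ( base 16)23f2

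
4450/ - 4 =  - 2225/2=-1112.50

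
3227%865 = 632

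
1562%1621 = 1562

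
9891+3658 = 13549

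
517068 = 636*813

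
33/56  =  33/56 = 0.59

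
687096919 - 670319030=16777889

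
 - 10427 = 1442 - 11869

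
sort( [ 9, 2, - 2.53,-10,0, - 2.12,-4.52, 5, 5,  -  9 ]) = [ - 10,-9,-4.52, - 2.53, - 2.12, 0, 2,5,5,9] 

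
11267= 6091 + 5176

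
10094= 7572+2522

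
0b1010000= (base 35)2a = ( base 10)80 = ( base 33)2e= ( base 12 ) 68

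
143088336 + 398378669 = 541467005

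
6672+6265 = 12937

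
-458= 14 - 472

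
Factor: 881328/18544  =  903/19 = 3^1*7^1 * 19^( - 1)*43^1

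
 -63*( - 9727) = 612801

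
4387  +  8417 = 12804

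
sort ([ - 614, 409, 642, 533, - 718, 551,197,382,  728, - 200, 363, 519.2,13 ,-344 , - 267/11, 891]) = [ - 718, - 614, -344, - 200, - 267/11,13, 197,363, 382,409,519.2, 533 , 551, 642, 728, 891]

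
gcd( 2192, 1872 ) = 16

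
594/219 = 2 + 52/73 = 2.71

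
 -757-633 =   -  1390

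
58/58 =1 = 1.00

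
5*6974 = 34870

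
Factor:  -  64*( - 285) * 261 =4760640  =  2^6*3^3 * 5^1*19^1*29^1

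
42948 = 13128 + 29820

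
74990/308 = 243+ 73/154 = 243.47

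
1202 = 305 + 897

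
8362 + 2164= 10526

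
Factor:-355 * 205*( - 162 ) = 11789550 = 2^1*3^4 * 5^2*41^1 * 71^1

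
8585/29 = 8585/29 = 296.03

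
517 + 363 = 880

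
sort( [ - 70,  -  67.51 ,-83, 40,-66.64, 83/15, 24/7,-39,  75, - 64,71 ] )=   [ - 83,-70,-67.51,  -  66.64, - 64, - 39,24/7, 83/15,40,71,  75]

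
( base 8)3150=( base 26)2B2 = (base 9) 2222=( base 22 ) 38C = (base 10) 1640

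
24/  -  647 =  - 1 + 623/647 = - 0.04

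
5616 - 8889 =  - 3273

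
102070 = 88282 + 13788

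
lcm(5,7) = 35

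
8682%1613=617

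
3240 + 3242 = 6482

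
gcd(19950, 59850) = 19950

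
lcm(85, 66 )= 5610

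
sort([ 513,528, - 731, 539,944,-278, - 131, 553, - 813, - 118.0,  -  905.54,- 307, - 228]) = [  -  905.54,-813, - 731, - 307, - 278,  -  228, - 131, - 118.0,  513, 528,539,553, 944]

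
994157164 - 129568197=864588967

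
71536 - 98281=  - 26745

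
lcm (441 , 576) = 28224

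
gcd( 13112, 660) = 44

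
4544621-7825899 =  - 3281278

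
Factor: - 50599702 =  - 2^1*257^1*98443^1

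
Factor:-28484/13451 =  - 2^2 * 7121^1*13451^(  -  1)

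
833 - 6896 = - 6063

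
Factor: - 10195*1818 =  - 2^1 * 3^2 * 5^1 * 101^1 * 2039^1  =  - 18534510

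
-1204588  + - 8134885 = -9339473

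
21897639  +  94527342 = 116424981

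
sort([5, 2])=[2,  5 ]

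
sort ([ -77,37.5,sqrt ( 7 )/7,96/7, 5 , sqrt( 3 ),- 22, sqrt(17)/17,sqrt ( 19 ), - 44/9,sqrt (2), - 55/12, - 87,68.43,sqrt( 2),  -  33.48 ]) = [ - 87, - 77, - 33.48, - 22, - 44/9, - 55/12, sqrt(17)/17,sqrt (7) /7, sqrt(2) , sqrt( 2 ),sqrt( 3 ), sqrt(19 ),5 , 96/7,37.5,68.43 ] 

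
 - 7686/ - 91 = 1098/13 = 84.46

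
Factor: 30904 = 2^3  *3863^1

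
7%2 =1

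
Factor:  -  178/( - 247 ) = 2^1*13^( - 1 )*19^( - 1 )*89^1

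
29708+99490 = 129198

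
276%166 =110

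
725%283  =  159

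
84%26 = 6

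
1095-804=291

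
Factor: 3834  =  2^1*3^3*71^1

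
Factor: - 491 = - 491^1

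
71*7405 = 525755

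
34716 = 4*8679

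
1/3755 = 1/3755 = 0.00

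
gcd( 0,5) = 5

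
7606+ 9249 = 16855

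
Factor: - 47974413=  - 3^1*103^1 * 107^1*1451^1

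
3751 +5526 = 9277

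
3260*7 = 22820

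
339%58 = 49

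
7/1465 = 7/1465 = 0.00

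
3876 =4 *969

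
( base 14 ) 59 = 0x4f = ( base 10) 79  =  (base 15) 54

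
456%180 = 96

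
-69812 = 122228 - 192040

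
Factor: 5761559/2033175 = 3^ ( - 1) * 5^( - 2)*27109^( - 1)*5761559^1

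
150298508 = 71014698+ 79283810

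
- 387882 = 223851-611733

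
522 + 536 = 1058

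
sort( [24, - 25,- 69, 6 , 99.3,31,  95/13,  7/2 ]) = [ - 69,  -  25,7/2,6, 95/13,  24,31,99.3]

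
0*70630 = 0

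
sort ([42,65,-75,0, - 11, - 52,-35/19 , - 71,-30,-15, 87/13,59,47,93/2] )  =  [-75, - 71,-52, - 30,- 15,-11,-35/19,0,87/13,42,93/2,47, 59,65 ]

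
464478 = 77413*6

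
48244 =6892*7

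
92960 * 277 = 25749920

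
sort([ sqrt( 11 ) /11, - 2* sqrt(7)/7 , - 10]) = [ - 10, - 2*sqrt ( 7)/7, sqrt(11)/11]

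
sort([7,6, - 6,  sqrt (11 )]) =[ - 6, sqrt(11),6  ,  7 ]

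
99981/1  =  99981 = 99981.00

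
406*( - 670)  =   - 272020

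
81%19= 5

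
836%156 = 56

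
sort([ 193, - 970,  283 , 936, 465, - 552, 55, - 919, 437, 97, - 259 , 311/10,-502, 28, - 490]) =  [ - 970, - 919, - 552, - 502 , - 490, - 259, 28,311/10, 55, 97, 193,  283,437, 465 , 936 ] 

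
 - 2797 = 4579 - 7376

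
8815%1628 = 675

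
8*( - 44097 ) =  - 352776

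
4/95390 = 2/47695= 0.00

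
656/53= 12 + 20/53 = 12.38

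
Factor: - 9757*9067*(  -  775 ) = 68561707225 = 5^2 * 11^1*31^1*887^1*9067^1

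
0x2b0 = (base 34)k8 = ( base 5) 10223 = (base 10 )688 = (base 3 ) 221111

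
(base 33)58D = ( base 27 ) 7MP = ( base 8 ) 13132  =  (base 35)4NH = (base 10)5722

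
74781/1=74781=74781.00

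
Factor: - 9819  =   - 3^2 * 1091^1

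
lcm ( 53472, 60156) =481248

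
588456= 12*49038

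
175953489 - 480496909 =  - 304543420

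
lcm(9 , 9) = 9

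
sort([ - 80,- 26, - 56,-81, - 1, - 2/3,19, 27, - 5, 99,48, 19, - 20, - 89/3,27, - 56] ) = [-81,-80, - 56, - 56, - 89/3, - 26, - 20,-5,-1, - 2/3,19,19,  27,27,48,99]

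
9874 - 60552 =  - 50678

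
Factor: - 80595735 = -3^1*  5^1*11^1*488459^1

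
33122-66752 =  - 33630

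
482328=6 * 80388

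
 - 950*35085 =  - 33330750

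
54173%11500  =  8173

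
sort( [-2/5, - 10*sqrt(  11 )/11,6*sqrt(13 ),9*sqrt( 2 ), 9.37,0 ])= [ - 10*sqrt( 11 ) /11 , - 2/5,0 , 9.37,9*sqrt( 2), 6*sqrt( 13) ]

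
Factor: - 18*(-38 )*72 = 49248  =  2^5*3^4*19^1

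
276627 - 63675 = 212952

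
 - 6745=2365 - 9110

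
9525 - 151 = 9374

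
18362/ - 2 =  - 9181/1 = - 9181.00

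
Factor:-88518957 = - 3^1 * 53^1*556723^1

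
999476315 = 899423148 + 100053167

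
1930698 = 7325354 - 5394656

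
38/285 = 2/15 = 0.13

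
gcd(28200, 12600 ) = 600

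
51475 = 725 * 71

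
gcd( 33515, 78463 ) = 1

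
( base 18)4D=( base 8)125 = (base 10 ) 85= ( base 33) 2J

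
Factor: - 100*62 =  - 2^3*5^2*31^1 = - 6200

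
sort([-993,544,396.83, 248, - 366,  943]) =[ -993, - 366, 248, 396.83, 544, 943]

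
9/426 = 3/142 = 0.02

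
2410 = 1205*2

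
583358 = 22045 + 561313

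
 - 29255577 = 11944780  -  41200357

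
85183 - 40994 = 44189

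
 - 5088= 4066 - 9154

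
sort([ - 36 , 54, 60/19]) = [ - 36,60/19,  54]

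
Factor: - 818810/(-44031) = 2^1 * 3^ ( - 1)* 5^1* 13^( - 1 )*37^1*1129^( - 1)* 2213^1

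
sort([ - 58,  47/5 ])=[-58,47/5 ] 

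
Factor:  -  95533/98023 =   -  1151/1181 = -1151^1*1181^(-1)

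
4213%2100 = 13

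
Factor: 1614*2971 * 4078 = 19554801132 = 2^2*3^1*269^1 *2039^1*2971^1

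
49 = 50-1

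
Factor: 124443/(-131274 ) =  - 419/442=-2^(-1)*13^(-1)*17^(-1)*419^1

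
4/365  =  4/365=0.01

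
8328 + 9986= 18314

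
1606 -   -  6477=8083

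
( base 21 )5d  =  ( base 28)46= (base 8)166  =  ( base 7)226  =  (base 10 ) 118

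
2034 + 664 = 2698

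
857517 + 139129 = 996646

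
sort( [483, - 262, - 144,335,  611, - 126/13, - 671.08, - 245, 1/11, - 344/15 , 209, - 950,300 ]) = [ - 950, - 671.08, - 262,-245, - 144, - 344/15 , - 126/13,1/11,209, 300,335,  483, 611 ]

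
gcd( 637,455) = 91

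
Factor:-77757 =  - 3^1 *25919^1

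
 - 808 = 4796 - 5604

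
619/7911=619/7911  =  0.08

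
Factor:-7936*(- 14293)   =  2^8*31^1*14293^1 = 113429248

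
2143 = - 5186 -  - 7329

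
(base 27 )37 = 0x58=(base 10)88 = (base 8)130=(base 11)80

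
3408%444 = 300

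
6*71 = 426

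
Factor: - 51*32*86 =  - 140352=-2^6*3^1*17^1*43^1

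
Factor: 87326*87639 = 2^1 * 3^1*47^1*131^1*223^1*929^1=7653163314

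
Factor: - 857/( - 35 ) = 5^(  -  1 )*7^( - 1)*857^1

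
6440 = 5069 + 1371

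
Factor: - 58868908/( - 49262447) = 2^2*7^1*13^( - 1) * 17^( - 1)*101^(-1)*2207^( - 1)*2102461^1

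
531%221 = 89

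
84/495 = 28/165 = 0.17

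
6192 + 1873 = 8065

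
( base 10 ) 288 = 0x120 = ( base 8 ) 440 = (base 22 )D2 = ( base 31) 99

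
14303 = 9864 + 4439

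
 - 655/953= -655/953 =-0.69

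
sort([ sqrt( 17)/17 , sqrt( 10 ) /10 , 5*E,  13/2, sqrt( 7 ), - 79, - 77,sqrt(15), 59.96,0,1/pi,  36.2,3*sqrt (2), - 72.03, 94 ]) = [ - 79, - 77, - 72.03, 0,sqrt( 17 )/17, sqrt(10 ) /10,1/pi, sqrt(7), sqrt ( 15 ),  3 * sqrt(2 ), 13/2, 5 * E, 36.2,  59.96 , 94]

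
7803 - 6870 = 933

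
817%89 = 16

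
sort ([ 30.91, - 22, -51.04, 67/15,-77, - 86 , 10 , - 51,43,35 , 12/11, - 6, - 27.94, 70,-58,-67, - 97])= [ - 97, - 86, - 77,-67 ,-58,- 51.04,-51, - 27.94, - 22, - 6,12/11,67/15,10,30.91 , 35,43,70 ] 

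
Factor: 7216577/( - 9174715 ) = - 5^( - 1 )*11^ ( - 1)*107^( - 1 )*1559^(  -  1) * 7216577^1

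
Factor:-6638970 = -2^1 * 3^1*5^1 * 13^1* 29^1*587^1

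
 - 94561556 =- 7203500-87358056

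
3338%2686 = 652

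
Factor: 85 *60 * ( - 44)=-2^4*3^1*5^2*11^1*17^1= -224400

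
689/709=689/709 = 0.97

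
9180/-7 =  - 9180/7 = -  1311.43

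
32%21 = 11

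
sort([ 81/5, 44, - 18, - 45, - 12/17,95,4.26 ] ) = [ - 45, - 18, - 12/17, 4.26,81/5,44,95] 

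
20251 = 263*77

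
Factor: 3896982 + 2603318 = 6500300 = 2^2 * 5^2*65003^1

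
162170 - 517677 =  - 355507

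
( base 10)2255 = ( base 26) 38j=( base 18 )6h5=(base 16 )8CF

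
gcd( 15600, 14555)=5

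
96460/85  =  19292/17 =1134.82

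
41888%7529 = 4243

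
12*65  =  780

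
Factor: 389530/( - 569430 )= - 38953/56943 = - 3^( - 4) * 19^(-1 )*37^ ( - 1 )*38953^1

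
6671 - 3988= 2683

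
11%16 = 11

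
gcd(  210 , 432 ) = 6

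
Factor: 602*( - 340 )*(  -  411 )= 2^3*3^1*5^1*7^1 * 17^1*43^1*137^1 = 84123480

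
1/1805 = 1/1805=0.00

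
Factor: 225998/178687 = 578/457 = 2^1*17^2 * 457^(-1 ) 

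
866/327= 866/327 = 2.65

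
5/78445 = 1/15689=0.00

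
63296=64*989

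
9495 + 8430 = 17925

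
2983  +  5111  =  8094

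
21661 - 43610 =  - 21949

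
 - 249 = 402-651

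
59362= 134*443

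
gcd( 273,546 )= 273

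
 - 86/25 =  - 86/25=-3.44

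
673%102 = 61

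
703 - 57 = 646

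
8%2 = 0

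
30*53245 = 1597350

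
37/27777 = 37/27777 = 0.00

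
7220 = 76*95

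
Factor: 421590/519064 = 2^( - 2)*3^1*5^1*7^( - 1)*31^( - 1)*47^1 =705/868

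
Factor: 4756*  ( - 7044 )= - 33501264  =  - 2^4*3^1*29^1*41^1*587^1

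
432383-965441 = -533058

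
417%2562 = 417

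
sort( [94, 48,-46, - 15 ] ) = [ - 46,-15, 48 , 94] 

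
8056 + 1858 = 9914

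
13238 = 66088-52850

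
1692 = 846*2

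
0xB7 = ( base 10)183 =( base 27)6L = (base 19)9C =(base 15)c3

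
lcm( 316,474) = 948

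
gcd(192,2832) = 48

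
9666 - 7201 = 2465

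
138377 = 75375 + 63002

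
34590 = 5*6918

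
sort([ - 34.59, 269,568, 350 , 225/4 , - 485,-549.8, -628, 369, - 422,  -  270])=[ - 628, - 549.8, - 485,- 422, - 270 , - 34.59 , 225/4,  269, 350, 369, 568]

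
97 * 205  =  19885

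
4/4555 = 4/4555 =0.00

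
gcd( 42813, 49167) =9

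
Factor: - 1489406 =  - 2^1*53^1*14051^1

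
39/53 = 39/53 = 0.74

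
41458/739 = 41458/739 = 56.10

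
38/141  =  38/141 = 0.27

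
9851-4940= 4911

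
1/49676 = 1/49676 = 0.00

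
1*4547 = 4547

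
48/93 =16/31 =0.52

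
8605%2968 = 2669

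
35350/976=17675/488 = 36.22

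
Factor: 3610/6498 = 3^( - 2)*5^1 =5/9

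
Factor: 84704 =2^5*2647^1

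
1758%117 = 3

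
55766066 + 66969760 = 122735826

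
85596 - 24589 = 61007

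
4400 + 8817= 13217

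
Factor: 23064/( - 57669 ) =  - 7688/19223  =  - 2^3*31^2*47^( -1)*409^ ( - 1 ) 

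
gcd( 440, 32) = 8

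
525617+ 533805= 1059422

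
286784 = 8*35848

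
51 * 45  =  2295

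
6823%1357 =38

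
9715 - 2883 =6832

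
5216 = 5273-57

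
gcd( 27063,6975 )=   279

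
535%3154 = 535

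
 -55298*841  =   - 46505618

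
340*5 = 1700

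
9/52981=9/52981 = 0.00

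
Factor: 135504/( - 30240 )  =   - 2^( - 1 )*3^( - 1)*5^( - 1) *7^ ( - 1)*941^1 = - 941/210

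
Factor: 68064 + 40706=2^1*5^1*73^1*149^1 = 108770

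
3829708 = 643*5956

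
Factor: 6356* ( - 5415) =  - 2^2*3^1*5^1*7^1*19^2*227^1 = - 34417740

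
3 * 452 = 1356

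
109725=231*475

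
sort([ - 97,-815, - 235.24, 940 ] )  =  [ - 815, - 235.24, - 97, 940]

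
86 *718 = 61748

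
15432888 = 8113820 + 7319068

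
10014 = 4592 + 5422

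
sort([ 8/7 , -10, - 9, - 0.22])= [ - 10,- 9,-0.22,8/7]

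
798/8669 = 798/8669 = 0.09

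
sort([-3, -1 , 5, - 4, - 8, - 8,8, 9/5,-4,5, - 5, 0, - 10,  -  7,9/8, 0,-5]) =[ - 10 , - 8,-8, - 7, - 5, - 5, - 4, - 4,-3, - 1, 0,0,9/8 , 9/5, 5, 5,8]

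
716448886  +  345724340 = 1062173226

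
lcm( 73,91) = 6643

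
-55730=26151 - 81881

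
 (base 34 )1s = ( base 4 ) 332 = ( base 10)62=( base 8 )76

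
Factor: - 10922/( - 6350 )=43/25 =5^( - 2)*43^1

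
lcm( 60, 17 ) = 1020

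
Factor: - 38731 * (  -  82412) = 3191899172 = 2^2*7^1*11^2*503^1 * 1873^1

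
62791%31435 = 31356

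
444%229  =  215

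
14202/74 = 191 + 34/37 = 191.92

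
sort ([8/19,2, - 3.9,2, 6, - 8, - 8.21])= [ - 8.21, - 8, - 3.9, 8/19,2,2, 6]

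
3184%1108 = 968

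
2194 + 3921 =6115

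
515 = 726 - 211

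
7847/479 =7847/479 = 16.38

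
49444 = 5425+44019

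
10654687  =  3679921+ 6974766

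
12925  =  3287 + 9638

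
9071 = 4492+4579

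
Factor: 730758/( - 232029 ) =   -  2^1 * 3^(  -  1)*29^( - 1 ) * 137^1 = - 274/87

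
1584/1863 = 176/207 = 0.85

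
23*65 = 1495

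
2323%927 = 469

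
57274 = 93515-36241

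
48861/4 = 12215 + 1/4= 12215.25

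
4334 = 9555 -5221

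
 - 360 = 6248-6608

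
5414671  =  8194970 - 2780299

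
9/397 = 9/397 = 0.02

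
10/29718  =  5/14859 = 0.00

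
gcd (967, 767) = 1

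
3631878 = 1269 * 2862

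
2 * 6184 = 12368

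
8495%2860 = 2775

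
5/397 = 5/397 = 0.01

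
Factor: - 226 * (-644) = 2^3*7^1*23^1*113^1 = 145544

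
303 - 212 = 91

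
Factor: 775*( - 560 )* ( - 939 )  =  2^4*3^1*5^3*7^1*31^1*313^1 = 407526000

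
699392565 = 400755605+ 298636960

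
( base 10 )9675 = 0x25cb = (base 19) 17F4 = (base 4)2113023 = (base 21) 10JF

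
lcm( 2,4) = 4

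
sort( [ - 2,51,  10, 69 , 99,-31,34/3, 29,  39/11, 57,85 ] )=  [ - 31 ,- 2,  39/11, 10,34/3, 29, 51,  57,  69 , 85, 99]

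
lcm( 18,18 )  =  18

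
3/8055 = 1/2685 = 0.00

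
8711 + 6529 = 15240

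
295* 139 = 41005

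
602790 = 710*849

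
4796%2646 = 2150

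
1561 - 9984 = - 8423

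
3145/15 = 209+2/3 = 209.67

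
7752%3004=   1744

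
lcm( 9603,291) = 9603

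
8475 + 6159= 14634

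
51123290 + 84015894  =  135139184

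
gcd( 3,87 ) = 3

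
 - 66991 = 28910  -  95901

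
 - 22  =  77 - 99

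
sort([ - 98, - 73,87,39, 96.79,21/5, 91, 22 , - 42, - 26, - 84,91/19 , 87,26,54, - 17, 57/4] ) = [ - 98, - 84, - 73 , -42, - 26, - 17,21/5 , 91/19,57/4,22, 26, 39, 54,87,87 , 91, 96.79]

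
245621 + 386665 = 632286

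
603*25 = 15075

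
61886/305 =202+ 276/305 = 202.90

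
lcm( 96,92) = 2208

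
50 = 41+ 9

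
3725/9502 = 3725/9502=0.39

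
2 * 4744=9488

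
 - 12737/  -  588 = 12737/588  =  21.66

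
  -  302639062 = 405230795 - 707869857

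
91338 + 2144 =93482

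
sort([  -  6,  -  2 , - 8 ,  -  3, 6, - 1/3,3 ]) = [ - 8, - 6,  -  3,- 2, - 1/3, 3,6 ]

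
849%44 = 13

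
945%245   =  210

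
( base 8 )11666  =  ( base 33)4ku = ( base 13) 23B2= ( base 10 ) 5046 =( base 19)dib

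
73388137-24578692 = 48809445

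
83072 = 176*472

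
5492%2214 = 1064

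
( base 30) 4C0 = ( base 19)AI8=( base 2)111101111000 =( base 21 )8kc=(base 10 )3960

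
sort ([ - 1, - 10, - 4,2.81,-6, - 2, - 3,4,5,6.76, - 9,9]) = [ - 10, - 9, - 6 , - 4,-3, - 2 , - 1,2.81,4,5,6.76,9 ]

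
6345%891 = 108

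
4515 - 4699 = -184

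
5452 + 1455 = 6907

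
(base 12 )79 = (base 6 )233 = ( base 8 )135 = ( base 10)93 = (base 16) 5d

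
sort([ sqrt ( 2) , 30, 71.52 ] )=[sqrt( 2 ),30, 71.52] 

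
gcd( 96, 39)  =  3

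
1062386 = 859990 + 202396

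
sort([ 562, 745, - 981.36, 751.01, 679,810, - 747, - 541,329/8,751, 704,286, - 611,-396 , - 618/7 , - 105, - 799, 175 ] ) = [ - 981.36,-799, - 747, - 611 , - 541, - 396, - 105, - 618/7,329/8,175, 286,562 , 679, 704,745, 751,751.01,  810 ] 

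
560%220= 120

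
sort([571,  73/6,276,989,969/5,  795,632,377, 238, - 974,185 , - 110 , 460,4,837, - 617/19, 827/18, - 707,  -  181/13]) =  [-974, - 707,- 110  , - 617/19, - 181/13,4,73/6, 827/18, 185,969/5,238, 276,377,460, 571, 632,  795, 837,  989] 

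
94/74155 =94/74155 = 0.00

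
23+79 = 102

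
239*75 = 17925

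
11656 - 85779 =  - 74123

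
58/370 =29/185 = 0.16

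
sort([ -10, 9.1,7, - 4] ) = [ - 10, - 4,7,9.1 ]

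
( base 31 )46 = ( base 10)130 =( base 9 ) 154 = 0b10000010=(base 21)64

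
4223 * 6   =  25338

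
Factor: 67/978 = 2^ ( - 1 )*3^( - 1 )*67^1*163^( - 1 )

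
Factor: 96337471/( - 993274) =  - 2^( - 1)*197^( - 1)*2521^(-1)*96337471^1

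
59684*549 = 32766516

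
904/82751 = 904/82751 = 0.01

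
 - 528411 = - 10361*51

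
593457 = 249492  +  343965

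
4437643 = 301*14743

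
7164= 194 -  - 6970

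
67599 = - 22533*( -3)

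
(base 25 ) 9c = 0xED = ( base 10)237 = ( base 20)bh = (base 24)9L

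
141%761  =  141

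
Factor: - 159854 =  - 2^1*257^1*311^1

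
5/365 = 1/73 = 0.01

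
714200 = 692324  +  21876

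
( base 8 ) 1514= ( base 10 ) 844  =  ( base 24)1b4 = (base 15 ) 3b4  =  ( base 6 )3524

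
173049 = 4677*37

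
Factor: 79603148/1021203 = 2^2*3^(-2 ) * 43^2*47^1*229^1*113467^( - 1 )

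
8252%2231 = 1559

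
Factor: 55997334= 2^1 *3^2*3110963^1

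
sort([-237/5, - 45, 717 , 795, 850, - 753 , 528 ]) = [ -753, - 237/5,-45,  528, 717, 795,850 ]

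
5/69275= 1/13855=0.00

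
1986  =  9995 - 8009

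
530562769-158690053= 371872716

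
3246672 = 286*11352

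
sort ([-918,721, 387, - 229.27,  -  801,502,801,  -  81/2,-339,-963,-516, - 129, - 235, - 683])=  [  -  963,  -  918, - 801,-683,-516,  -  339,-235,- 229.27, - 129  , - 81/2,387,502,721,801] 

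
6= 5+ 1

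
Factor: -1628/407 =- 4= -2^2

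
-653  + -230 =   -  883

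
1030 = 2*515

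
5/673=5/673 = 0.01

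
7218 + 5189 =12407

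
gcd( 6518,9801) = 1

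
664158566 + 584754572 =1248913138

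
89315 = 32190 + 57125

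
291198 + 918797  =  1209995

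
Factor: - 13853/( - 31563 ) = 1979/4509 = 3^( - 3)*167^ ( - 1 )*1979^1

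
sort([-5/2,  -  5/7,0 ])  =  [ - 5/2, - 5/7,0 ]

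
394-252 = 142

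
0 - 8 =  - 8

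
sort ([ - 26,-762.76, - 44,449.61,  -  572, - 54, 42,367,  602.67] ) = [-762.76, -572, - 54, - 44, - 26 , 42,367,449.61,  602.67]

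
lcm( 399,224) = 12768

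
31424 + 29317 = 60741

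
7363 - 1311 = 6052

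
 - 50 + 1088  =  1038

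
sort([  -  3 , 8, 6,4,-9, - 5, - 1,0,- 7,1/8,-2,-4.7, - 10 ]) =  [-10, - 9,-7 , - 5, - 4.7, - 3, - 2, -1,0, 1/8,4, 6,8] 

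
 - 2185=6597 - 8782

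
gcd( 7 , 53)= 1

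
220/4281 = 220/4281 = 0.05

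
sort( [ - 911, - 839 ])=[ - 911, - 839]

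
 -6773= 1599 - 8372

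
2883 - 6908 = -4025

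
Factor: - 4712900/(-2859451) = 2^2 * 5^2*7^( - 1)*17^(-1)*24029^ ( - 1)*47129^1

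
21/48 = 7/16= 0.44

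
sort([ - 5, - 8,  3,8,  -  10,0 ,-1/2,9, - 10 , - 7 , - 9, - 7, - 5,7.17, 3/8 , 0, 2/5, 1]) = [ - 10, - 10 , - 9 , - 8, - 7, - 7, - 5 ,-5, - 1/2,0,0, 3/8,  2/5,1,3,7.17,8,  9 ] 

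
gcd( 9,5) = 1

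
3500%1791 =1709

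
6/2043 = 2/681= 0.00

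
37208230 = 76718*485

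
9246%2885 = 591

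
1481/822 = 1481/822 = 1.80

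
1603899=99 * 16201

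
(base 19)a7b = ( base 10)3754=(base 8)7252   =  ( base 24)6ca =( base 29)4dd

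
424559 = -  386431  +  810990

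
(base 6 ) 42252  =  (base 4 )1121120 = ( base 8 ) 13130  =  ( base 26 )8c0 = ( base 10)5720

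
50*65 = 3250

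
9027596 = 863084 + 8164512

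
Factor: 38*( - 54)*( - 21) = 43092 = 2^2*3^4*7^1*19^1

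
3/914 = 3/914 = 0.00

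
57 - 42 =15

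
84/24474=14/4079=0.00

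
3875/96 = 40 + 35/96= 40.36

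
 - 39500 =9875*( - 4 ) 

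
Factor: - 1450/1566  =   - 3^(  -  3)*5^2 = - 25/27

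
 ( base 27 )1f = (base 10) 42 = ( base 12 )36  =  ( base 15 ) 2c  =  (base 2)101010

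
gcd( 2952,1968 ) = 984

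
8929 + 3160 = 12089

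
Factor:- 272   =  -2^4 * 17^1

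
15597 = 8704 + 6893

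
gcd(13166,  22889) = 1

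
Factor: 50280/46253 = 2^3*3^1*5^1*23^ ( - 1) * 419^1*2011^( - 1) 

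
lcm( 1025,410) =2050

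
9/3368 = 9/3368 =0.00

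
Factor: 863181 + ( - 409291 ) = 453890 =2^1 *5^1 * 45389^1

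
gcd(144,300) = 12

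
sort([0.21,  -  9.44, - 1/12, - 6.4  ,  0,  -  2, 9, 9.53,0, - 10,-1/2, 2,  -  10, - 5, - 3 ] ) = [ - 10, - 10 , - 9.44 , - 6.4,  -  5, - 3, - 2, - 1/2, - 1/12 , 0,0 , 0.21,  2,9, 9.53 ]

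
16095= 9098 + 6997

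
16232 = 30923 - 14691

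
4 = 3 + 1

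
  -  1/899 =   -  1+898/899=- 0.00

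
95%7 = 4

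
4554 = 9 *506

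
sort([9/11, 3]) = [ 9/11,3]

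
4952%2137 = 678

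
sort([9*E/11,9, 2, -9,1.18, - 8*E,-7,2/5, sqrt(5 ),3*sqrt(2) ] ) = [ - 8*E, - 9, - 7,  2/5,1.18,  2,9 * E/11,sqrt(5 ), 3*sqrt(2 ),9]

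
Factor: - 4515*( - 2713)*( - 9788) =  - 119895120660  =  - 2^2*3^1*5^1*7^1*43^1*2447^1*2713^1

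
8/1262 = 4/631 = 0.01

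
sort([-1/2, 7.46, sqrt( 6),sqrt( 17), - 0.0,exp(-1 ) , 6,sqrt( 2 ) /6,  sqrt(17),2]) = [ - 1/2, - 0.0 , sqrt(2 )/6, exp( - 1), 2 , sqrt( 6 ),sqrt(17),sqrt(17) , 6, 7.46] 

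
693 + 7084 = 7777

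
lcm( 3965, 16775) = 218075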